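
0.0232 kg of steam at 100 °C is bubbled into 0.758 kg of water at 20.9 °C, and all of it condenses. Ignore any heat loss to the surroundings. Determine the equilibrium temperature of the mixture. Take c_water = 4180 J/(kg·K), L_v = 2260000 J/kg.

T_f ≈ 39.3 °C

Energy balance with sensible and latent terms:
steam→water at 100 °C releases m L_v = 0.0232·2260000 = 52432
  condensed water 100 °C→T: 96.98(T − 100)
  water warms: 0.758·4180·(T − 20.9) = 3168.4(T − 20.9)
3265.4 T = 52432 + 9697.6 + 66220 = 128350
T ≈ 39.31 °C (< 100 °C, so full condensation is consistent).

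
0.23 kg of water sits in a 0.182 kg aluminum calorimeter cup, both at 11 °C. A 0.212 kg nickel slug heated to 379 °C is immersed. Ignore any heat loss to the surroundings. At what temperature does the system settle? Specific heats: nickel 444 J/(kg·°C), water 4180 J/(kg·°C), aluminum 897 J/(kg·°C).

T_f ≈ 39.4 °C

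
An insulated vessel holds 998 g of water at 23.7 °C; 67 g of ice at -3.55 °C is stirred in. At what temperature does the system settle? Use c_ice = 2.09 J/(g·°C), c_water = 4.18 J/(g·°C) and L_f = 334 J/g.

T_f ≈ 17.1 °C

Energy balance with sensible and latent terms:
ice -3.55→0 °C: 67·2.09·3.55 = 497.11
  latent heat to melt: 67·334 = 22378
  warm the meltwater: 280.06 T
  water cools: 998·4.18·(T − 23.7) = 4171.6(T − 23.7)
4451.7 T = 98868 − 22875 = 75993
T ≈ 17.07 °C — above 0 °C, consistent with complete melting.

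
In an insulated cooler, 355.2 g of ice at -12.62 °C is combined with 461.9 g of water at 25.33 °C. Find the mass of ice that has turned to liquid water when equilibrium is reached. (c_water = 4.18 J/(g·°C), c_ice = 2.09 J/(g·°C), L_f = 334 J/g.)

m_melted ≈ 118 g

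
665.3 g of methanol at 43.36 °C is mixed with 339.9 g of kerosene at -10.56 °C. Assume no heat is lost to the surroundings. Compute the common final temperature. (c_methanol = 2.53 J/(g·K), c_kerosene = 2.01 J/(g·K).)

Setting the total heat transfer to zero:
665.3*2.53*(T − 43.36) + 339.9*2.01*(T − (-10.56)) = 0
1683.2(T − 43.36) + 683.2(T − (-10.56)) = 0
2366.4 T = 65769
T = 65769/2366.4 ≈ 27.79 °C

T_f ≈ 27.8 °C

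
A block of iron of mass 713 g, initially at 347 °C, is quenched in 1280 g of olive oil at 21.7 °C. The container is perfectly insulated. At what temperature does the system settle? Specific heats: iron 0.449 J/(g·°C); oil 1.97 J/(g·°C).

Energy conservation, ΣQ = 0:
713·0.449·(T − 347) + 1280·1.97·(T − 21.7) = 0
320.14(T − 347) + 2521.6(T − 21.7) = 0
2841.7 T = 165806
T ≈ 58.35 °C

T_f ≈ 58.3 °C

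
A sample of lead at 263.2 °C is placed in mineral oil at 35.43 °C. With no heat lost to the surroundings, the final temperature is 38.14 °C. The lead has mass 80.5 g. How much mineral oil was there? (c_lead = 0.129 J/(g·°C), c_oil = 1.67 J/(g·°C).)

m ≈ 516 g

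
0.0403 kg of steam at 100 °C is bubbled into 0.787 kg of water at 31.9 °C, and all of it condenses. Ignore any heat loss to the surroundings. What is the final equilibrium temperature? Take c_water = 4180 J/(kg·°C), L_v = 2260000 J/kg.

Taking heat into each body as positive, Σ m c ΔT = 0:
steam→water at 100 °C releases m L_v = 0.0403·2260000 = 91078; condensate cools 100→T: 0.0403·4180·(T − 100) = 168.45(T − 100); water warms: 0.787·4180·(T − 31.9) = 3289.7(T − 31.9)
3458.1 T = 91078 + 16845 + 104940 = 212864
T ≈ 61.55 °C (< 100 °C, so full condensation is consistent).

T_f ≈ 61.6 °C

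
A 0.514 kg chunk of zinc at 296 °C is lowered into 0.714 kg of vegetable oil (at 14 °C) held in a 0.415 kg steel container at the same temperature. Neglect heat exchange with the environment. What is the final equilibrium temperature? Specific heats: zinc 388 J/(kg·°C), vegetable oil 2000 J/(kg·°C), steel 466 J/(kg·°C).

With ΣQ=0 the equilibrium temperature is the m·c-weighted mean:
T_f = (199.43*296 + 1428*14 + 193.39*14) / (199.43 + 1428 + 193.39)
    = 81731 / 1820.8 ≈ 44.89 °C

T_f ≈ 44.9 °C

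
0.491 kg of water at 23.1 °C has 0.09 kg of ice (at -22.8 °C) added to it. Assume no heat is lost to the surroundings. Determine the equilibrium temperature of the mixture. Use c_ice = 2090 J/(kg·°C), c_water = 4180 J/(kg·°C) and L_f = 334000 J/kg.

T_f ≈ 5.4 °C

Sum of m c ΔT and latent-heat terms is zero:
warm ice to 0 °C: 0.09·2090·(0 − (-22.8)) = 4288.7
  latent heat to melt: 0.09·334000 = 30060
  warm the meltwater: 376.2 T
  water cools: 0.491·4180·(T − 23.1) = 2052.4(T − 23.1)
2428.6 T = 47410 − 34349 = 13061
T ≈ 5.38 °C — above 0 °C, consistent with complete melting.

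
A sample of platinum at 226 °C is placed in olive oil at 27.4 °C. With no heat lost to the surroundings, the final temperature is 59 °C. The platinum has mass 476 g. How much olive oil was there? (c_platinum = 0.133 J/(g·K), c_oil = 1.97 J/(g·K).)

m ≈ 170 g

Heat gained plus heat lost sum to zero:
476×0.133×(59 − 226) + m×1.97×(59 − 27.4) = 0
62.25 m = 10572
m = 10572/62.25 ≈ 169.8 g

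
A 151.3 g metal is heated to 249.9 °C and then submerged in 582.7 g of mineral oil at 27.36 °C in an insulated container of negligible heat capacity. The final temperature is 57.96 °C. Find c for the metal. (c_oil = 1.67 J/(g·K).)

c ≈ 1.03 J/(g·K)

Heat lost by the metal = heat gained by the oil:
151.3×c×(249.9 − 57.96) = 582.7×1.67×(57.96 − 27.36)
29041 c = 29777  ⇒  c ≈ 1.025 J/(g·K)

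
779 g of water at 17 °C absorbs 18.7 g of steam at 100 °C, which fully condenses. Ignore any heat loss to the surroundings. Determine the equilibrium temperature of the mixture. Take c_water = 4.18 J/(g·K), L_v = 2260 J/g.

T_f ≈ 31.6 °C

Heat gained plus heat lost sum to zero:
steam→water at 100 °C releases m L_v = 18.7·2260 = 42262; condensate cools 100→T: 18.7·4.18·(T − 100) = 78.17(T − 100); water warms: 779·4.18·(T − 17) = 3256.2(T − 17)
3334.4 T = 42262 + 7816.6 + 55356 = 105434
T ≈ 31.62 °C — below 100 °C, confirming all the steam condensed.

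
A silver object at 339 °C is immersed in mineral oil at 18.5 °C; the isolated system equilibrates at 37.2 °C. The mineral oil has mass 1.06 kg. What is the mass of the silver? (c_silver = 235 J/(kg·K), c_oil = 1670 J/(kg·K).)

m ≈ 0.467 kg

Heat lost by the silver = heat gained by the oil:
m·235·(339 − 37.2) = 1.06·1670·(37.2 − 18.5)
70923 m = 33103  ⇒  m ≈ 0.4667 kg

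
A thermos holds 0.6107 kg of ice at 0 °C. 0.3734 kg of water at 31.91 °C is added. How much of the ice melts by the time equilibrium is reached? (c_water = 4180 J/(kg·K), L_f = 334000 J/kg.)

m_melted ≈ 0.149 kg

Water can give up m c ΔT = 0.3734·4180·31.91 = 49806 J before reaching 0 °C.
To melt every bit of ice: 0.6107·334000 = 203974 J.
That's not enough to melt it all — equilibrium is at 0 °C with ice remaining.
m_melted·334000 = 49806  ⇒  m_melted ≈ 0.1491 kg.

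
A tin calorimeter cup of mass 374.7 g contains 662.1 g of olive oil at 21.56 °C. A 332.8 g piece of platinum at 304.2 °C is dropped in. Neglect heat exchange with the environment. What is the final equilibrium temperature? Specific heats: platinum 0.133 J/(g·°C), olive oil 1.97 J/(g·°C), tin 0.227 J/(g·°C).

T_f ≈ 30.3 °C

Energy conservation, ΣQ = 0:
332.8×0.133×(T − 304.2) + 662.1×1.97×(T − 21.56) + 374.7×0.227×(T − 21.56) = 0
(44.26 + 1304.3 + 85.06) T = 44.26×304.2 + 1304.3×21.56 + 85.06×21.56
T = 43420/1433.7 ≈ 30.29 °C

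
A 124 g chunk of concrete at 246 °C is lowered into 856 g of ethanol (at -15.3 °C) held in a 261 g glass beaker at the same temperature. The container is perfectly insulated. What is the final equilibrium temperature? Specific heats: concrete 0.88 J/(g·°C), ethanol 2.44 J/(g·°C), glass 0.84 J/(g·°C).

Setting the total heat transfer to zero:
124*0.88*(T − 246) + 856*2.44*(T − (-15.3)) + 261*0.84*(T − (-15.3)) = 0
109.12(T − 246) + 2088.6(T − (-15.3)) + 219.24(T − (-15.3)) = 0
(109.12 + 2088.6 + 219.24) T = 109.12*246 + 2088.6*(-15.3) + 219.24*(-15.3)
T ≈ -3.50 °C

T_f ≈ -3.5 °C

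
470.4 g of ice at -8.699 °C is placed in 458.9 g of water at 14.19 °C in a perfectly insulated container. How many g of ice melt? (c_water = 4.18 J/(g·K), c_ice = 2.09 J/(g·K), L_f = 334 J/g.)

Water can give up m c ΔT = 458.9·4.18·14.19 = 27219 J before reaching 0 °C.
Warming the ice to 0 °C takes 470.4·2.09·8.699 = 8552.3 J, leaving 18667 J for melting.
To melt every bit of ice: 470.4·334 = 157114 J.
18667 J < 157114 J, so only part of the ice melts and the system sits at 0 °C.
m_melted·334 = 18667  ⇒  m_melted ≈ 55.89 g.

m_melted ≈ 55.9 g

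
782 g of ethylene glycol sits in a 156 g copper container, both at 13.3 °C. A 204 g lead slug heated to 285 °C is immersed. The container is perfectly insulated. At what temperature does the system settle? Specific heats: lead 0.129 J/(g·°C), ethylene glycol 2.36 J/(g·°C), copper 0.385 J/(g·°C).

T_f ≈ 17.0 °C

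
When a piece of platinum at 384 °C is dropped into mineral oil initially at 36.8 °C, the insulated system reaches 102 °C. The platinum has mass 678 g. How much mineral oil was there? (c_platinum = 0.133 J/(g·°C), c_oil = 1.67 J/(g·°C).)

Heat lost by the platinum = heat gained by the oil:
678×0.133×(384 − 102) = m×1.67×(102 − 36.8)
108.88 m = 25429  ⇒  m ≈ 233.5 g

m ≈ 234 g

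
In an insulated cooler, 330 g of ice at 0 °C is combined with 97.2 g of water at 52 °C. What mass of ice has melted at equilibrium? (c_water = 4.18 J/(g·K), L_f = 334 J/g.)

m_melted ≈ 63.3 g

Water can give up m c ΔT = 97.2·4.18·52 = 21127 J before reaching 0 °C.
To melt every bit of ice: 330·334 = 110220 J.
21127 J < 110220 J, so only part of the ice melts and the system sits at 0 °C.
m_melt = 21127 / L_f = 63.26 g.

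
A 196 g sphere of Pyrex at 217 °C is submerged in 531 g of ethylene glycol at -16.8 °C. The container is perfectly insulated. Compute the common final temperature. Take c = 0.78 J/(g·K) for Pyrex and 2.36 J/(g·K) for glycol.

T_f ≈ 8.6 °C

Heat lost by the Pyrex equals heat gained by the glycol:
196*0.78*(217 − T) = 531*2.36*(T − (-16.8))
152.88(217 − T) = 1253.2(T − (-16.8))
1406 T = 12122  ⇒  T ≈ 8.62 °C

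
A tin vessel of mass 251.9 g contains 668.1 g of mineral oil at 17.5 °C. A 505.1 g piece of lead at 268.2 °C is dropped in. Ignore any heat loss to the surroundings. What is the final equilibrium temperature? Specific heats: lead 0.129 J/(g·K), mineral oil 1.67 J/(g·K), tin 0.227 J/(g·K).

Setting the total heat transfer to zero:
505.1·0.129·(T − 268.2) + 668.1·1.67·(T − 17.5) + 251.9·0.227·(T − 17.5) = 0
1238.1 T = 38001
T = 38001/1238.1 ≈ 30.69 °C

T_f ≈ 30.7 °C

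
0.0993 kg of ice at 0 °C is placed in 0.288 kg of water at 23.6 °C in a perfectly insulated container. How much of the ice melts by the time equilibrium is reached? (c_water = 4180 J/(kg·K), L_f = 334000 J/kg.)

Water can give up m c ΔT = 0.288·4180·23.6 = 28411 J before reaching 0 °C.
Melting all 0.0993 kg of ice would need 0.0993·334000 = 33166 J.
That's not enough to melt it all — equilibrium is at 0 °C with ice remaining.
m_melt = 28411 / L_f = 0.08506 kg.

m_melted ≈ 0.0851 kg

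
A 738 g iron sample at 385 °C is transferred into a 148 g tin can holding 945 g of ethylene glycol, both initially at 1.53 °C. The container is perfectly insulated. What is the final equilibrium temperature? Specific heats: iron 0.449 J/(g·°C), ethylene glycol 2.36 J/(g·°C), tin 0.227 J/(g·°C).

T_f ≈ 50.5 °C

Energy conservation, ΣQ = 0:
738·0.449·(T − 385) + 945·2.36·(T − 1.53) + 148·0.227·(T − 1.53) = 0
(331.36 + 2230.2 + 33.6) T = 331.36·385 + 2230.2·1.53 + 33.6·1.53
T = 131038 / 2595.2 = 50.5 °C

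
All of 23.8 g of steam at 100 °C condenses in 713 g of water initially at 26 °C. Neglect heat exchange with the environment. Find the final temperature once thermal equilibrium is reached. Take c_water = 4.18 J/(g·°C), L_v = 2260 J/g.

T_f ≈ 45.9 °C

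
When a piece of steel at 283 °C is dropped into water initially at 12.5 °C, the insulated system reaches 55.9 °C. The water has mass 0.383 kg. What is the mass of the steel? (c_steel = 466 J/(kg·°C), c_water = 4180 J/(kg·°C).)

m ≈ 0.657 kg

Heat gained plus heat lost sum to zero:
m×466×(55.9 − 283) + 0.383×4180×(55.9 − 12.5) = 0
-105829 m = -69481
m = -69481/-105829 ≈ 0.6565 kg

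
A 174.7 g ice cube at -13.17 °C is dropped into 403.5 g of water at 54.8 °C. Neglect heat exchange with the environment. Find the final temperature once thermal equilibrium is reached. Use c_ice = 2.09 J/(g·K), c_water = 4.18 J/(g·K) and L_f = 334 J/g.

T_f ≈ 12.1 °C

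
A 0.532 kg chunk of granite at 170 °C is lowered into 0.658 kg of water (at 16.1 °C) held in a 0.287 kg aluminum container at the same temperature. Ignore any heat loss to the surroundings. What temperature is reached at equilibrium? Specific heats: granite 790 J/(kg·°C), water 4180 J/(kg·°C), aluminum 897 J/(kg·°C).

Net heat exchanged in the isolated system is zero:
0.532×790×(T − 170) + 0.658×4180×(T − 16.1) + 0.287×897×(T − 16.1) = 0
420.28(T − 170) + 2750.4(T − 16.1) + 257.44(T − 16.1) = 0
3428.2 T = 119874
T ≈ 34.97 °C

T_f ≈ 35.0 °C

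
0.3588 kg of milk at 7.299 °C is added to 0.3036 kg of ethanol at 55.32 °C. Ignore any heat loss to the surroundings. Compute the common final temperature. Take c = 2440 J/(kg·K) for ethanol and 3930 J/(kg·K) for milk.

T_f = Σ m_i c_i T_i / Σ m_i c_i:
T_f = (740.78·55.32 + 1410.1·7.299) / (740.78 + 1410.1)
    = 51272 / 2150.9 ≈ 23.84 °C

T_f ≈ 23.8 °C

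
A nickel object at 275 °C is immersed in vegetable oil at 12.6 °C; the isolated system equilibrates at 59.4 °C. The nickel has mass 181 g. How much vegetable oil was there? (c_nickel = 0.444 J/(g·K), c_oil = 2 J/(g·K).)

m ≈ 185 g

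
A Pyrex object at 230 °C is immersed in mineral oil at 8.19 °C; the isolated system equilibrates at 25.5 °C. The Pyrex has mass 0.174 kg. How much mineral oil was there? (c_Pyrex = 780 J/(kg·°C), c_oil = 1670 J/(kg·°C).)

Heat lost by the Pyrex = heat gained by the oil:
0.174·780·(230 − 25.5) = m·1670·(25.5 − 8.19)
28908 m = 27755  ⇒  m ≈ 0.9601 kg

m ≈ 0.96 kg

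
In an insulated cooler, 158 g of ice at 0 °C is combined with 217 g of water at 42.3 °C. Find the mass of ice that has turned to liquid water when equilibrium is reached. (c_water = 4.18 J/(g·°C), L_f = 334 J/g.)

Cooling the water to 0 °C releases 217×4.18×42.3 = 38369 J.
Fully melting the ice requires m_ice L_f = 158×334 = 52772 J.
Since 38369 < 52772 J, not all the ice melts; equilibrium is at 0 °C.
m_melted×334 = 38369  ⇒  m_melted ≈ 114.9 g.

m_melted ≈ 115 g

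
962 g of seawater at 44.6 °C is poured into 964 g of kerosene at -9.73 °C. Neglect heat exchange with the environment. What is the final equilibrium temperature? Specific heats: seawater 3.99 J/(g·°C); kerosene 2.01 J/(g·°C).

T_f ≈ 26.4 °C

Taking heat into each body as positive, Σ m c ΔT = 0:
962*3.99*(T − 44.6) + 964*2.01*(T − (-9.73)) = 0
3838.4(T − 44.6) + 1937.6(T − (-9.73)) = 0
5776 T = 152339
T = 152339 / 5776 = 26.4 °C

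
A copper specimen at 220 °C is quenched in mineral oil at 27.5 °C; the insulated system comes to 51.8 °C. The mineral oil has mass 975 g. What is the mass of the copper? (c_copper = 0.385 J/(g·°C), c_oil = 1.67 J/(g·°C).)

m ≈ 611 g

Let T be the final temperature. ΣQ_i = 0:
m×0.385×(51.8 − 220) + 975×1.67×(51.8 − 27.5) = 0
-64.76 m = -39566
m = -39566/-64.76 ≈ 611 g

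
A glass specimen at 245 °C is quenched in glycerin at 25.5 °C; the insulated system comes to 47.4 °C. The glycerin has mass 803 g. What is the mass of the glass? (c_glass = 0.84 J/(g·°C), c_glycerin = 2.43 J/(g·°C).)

m ≈ 257 g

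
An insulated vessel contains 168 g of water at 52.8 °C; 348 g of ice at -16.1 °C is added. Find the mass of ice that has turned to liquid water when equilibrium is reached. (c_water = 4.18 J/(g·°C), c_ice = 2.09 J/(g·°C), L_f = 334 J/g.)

m_melted ≈ 76 g

Water can give up m c ΔT = 168·4.18·52.8 = 37078 J before reaching 0 °C.
Of that, 348·2.09·16.1 = 11710 J goes to bring the ice to 0 °C, leaving 25368 J.
To melt every bit of ice: 348·334 = 116232 J.
25368 J < 116232 J, so only part of the ice melts and the system sits at 0 °C.
m_melted·334 = 25368  ⇒  m_melted ≈ 75.95 g.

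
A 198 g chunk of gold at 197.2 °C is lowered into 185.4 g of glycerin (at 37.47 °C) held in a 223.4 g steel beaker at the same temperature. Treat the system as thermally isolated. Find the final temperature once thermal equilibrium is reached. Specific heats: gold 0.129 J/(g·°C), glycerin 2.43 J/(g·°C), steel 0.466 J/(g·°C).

Setting the total heat transfer to zero:
198*0.129*(T − 197.2) + 185.4*2.43*(T − 37.47) + 223.4*0.466*(T − 37.47) = 0
580.17 T = 25819
T = 25819/580.17 ≈ 44.50 °C

T_f ≈ 44.5 °C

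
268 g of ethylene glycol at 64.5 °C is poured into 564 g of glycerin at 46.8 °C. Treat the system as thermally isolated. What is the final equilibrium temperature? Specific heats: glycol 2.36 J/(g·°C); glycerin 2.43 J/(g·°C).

T_f ≈ 52.4 °C

Net heat exchanged in the isolated system is zero:
268*2.36*(T − 64.5) + 564*2.43*(T − 46.8) = 0
(632.48 + 1370.5) T = 632.48*64.5 + 1370.5*46.8
T = 104935 / 2003 = 52.4 °C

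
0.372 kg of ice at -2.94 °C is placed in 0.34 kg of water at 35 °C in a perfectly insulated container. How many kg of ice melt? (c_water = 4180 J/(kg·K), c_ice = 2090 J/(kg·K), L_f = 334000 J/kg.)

m_melted ≈ 0.142 kg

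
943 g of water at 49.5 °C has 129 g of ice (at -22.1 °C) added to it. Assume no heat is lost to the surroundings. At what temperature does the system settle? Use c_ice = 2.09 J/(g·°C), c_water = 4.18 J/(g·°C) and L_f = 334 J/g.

T_f ≈ 32.6 °C

Energy balance with sensible and latent terms:
ice -22.1→0 °C: 129·2.09·22.1 = 5958.4; melt ice: 129·334 = 43086; warm the meltwater: 539.22 T; water cools: 943·4.18·(T − 49.5) = 3941.7(T − 49.5)
4481 T = 195116 − 49044 = 146072
T ≈ 32.60 °C — above 0 °C, consistent with complete melting.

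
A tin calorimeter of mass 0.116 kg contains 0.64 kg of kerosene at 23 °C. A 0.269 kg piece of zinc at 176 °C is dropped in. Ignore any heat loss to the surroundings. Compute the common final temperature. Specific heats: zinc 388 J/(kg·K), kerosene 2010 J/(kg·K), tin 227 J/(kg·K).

T_f ≈ 34.3 °C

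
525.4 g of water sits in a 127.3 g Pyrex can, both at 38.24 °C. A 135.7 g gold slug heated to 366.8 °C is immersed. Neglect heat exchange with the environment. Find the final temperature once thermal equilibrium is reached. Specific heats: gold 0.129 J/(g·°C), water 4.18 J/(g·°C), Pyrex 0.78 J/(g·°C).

T_f ≈ 40.7 °C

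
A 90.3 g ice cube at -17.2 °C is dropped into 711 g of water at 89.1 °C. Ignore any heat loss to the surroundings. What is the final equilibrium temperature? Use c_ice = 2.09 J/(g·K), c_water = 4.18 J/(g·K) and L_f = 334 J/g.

T_f ≈ 69.1 °C

Taking heat into each body as positive, Σ m c ΔT = 0:
ice -17.2→0 °C: 90.3·2.09·17.2 = 3246.1; fusion: m_ice L_f = 90.3·334 = 30160; warm the meltwater: 377.45 T; water cools: 711·4.18·(T − 89.1) = 2972(T − 89.1)
3349.4 T = 264803 − 33406 = 231397
T ≈ 69.09 °C. Since T > 0 °C, the all-ice-melts assumption holds.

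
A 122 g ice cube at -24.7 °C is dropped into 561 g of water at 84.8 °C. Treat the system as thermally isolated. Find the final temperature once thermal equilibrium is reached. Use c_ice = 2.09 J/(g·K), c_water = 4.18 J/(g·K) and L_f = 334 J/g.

T_f ≈ 53.2 °C

Setting the total heat transfer to zero:
warm ice to 0 °C: 122×2.09×(0 − (-24.7)) = 6298
  fusion: m_ice L_f = 122×334 = 40748
  meltwater 0→T: 122×4.18×T = 509.96 T
  water cools: 561×4.18×(T − 84.8) = 2345(T − 84.8)
2854.9 T = 198854 − 47046 = 151808
T ≈ 53.17 °C — above 0 °C, consistent with complete melting.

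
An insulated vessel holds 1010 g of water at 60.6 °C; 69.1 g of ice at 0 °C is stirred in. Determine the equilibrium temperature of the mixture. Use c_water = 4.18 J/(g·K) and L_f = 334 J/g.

Let T be the final temperature. ΣQ_i = 0:
melt ice: 69.1·334 = 23079
  warm the meltwater: 288.84 T
  water cools: 1010·4.18·(T − 60.6) = 4221.8(T − 60.6)
4510.6 T = 255841 − 23079 = 232762
T ≈ 51.60 °C. Since T > 0 °C, the all-ice-melts assumption holds.

T_f ≈ 51.6 °C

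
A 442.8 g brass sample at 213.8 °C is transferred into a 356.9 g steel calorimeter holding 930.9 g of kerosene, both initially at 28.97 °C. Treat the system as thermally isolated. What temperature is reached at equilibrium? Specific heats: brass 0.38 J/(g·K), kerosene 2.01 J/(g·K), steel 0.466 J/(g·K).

Energy conservation, ΣQ = 0:
442.8·0.38·(T − 213.8) + 930.9·2.01·(T − 28.97) + 356.9·0.466·(T − 28.97) = 0
168.26(T − 213.8) + 1871.1(T − 28.97) + 166.32(T − 28.97) = 0
2205.7 T = 94999
T = 94999/2205.7 ≈ 43.07 °C

T_f ≈ 43.1 °C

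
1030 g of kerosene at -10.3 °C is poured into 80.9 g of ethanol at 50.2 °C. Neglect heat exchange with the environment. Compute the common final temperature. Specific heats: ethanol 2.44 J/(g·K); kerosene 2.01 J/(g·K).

T_f is the heat-capacity-weighted average of the initial temperatures:
T_f = (197.4*50.2 + 2070.3*(-10.3)) / (197.4 + 2070.3)
    = -11415 / 2267.7 ≈ -5.03 °C

T_f ≈ -5.0 °C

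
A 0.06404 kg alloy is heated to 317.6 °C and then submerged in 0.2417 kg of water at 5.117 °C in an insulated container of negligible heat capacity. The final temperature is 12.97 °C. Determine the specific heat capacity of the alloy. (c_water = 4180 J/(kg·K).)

c ≈ 407 J/(kg·K)

Heat lost by the alloy = heat gained by the water:
0.06404·c·(317.6 − 12.97) = 0.2417·4180·(12.97 − 5.117)
19.51 c = 7933.9  ⇒  c ≈ 406.7 J/(kg·K)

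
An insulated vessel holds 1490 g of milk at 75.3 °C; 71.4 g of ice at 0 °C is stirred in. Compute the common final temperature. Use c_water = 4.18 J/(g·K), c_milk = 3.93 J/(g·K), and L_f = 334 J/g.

T_f ≈ 67.8 °C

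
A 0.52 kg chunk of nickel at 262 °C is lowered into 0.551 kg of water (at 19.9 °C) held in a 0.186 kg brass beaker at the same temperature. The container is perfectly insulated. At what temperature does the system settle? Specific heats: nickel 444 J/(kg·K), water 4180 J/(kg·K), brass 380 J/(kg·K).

Let T be the final temperature. ΣQ_i = 0:
0.52·444·(T − 262) + 0.551·4180·(T − 19.9) + 0.186·380·(T − 19.9) = 0
230.88(T − 262) + 2303.2(T − 19.9) + 70.68(T − 19.9) = 0
(230.88 + 2303.2 + 70.68) T = 230.88·262 + 2303.2·19.9 + 70.68·19.9
T = 107730 / 2604.7 = 41.4 °C

T_f ≈ 41.4 °C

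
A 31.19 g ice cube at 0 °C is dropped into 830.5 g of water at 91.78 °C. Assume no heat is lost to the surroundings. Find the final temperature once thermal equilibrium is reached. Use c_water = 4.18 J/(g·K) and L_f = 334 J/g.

T_f ≈ 85.6 °C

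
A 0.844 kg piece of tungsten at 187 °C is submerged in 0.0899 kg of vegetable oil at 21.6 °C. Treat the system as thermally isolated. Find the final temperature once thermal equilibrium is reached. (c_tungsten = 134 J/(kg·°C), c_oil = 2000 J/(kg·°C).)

T_f = Σ m_i c_i T_i / Σ m_i c_i:
T_f = (113.1·187 + 179.8·21.6) / (113.1 + 179.8)
    = 25033 / 292.9 ≈ 85.47 °C

T_f ≈ 85.5 °C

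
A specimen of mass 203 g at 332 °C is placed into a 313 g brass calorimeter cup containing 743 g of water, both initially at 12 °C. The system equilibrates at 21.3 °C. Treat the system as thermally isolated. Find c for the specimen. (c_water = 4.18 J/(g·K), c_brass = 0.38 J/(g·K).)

c ≈ 0.475 J/(g·K)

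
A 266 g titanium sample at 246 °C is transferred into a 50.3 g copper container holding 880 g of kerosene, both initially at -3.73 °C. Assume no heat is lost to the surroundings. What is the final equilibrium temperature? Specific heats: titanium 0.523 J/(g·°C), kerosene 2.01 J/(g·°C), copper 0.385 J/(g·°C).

T_f ≈ 14.3 °C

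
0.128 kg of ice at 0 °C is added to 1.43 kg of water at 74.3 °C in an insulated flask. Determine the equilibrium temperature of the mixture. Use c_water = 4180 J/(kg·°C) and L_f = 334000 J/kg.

Let T be the final temperature. ΣQ_i = 0:
fusion: m_ice L_f = 0.128×334000 = 42752
  warm the meltwater: 535.04 T
  water cools: 1.43×4180×(T − 74.3) = 5977.4(T − 74.3)
6512.4 T = 444121 − 42752 = 401369
T ≈ 61.63 °C — above 0 °C, consistent with complete melting.

T_f ≈ 61.6 °C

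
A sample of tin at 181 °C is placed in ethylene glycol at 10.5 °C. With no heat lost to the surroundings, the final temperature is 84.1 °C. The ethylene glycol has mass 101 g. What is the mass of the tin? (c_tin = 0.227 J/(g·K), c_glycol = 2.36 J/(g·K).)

m ≈ 798 g

Heat lost by the tin = heat gained by the glycol:
m×0.227×(181 − 84.1) = 101×2.36×(84.1 − 10.5)
22 m = 17543  ⇒  m ≈ 797.6 g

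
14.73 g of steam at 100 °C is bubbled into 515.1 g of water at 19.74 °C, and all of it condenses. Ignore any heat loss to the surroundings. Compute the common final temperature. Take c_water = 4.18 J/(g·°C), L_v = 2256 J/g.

Energy conservation, ΣQ = 0:
latent heat released on condensation: 14.73·2256 = 33231; condensed water 100 °C→T: 61.57(T − 100); original water: 2153.1(T − 19.74)
2214.7 T = 33231 + 6157.1 + 42503 = 81891
T ≈ 36.98 °C — below 100 °C, confirming all the steam condensed.

T_f ≈ 37.0 °C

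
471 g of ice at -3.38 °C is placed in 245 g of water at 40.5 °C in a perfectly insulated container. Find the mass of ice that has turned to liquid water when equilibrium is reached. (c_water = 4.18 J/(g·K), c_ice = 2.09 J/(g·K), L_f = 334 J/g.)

Heat available from the water dropping to 0 °C: 245·4.18·40.5 = 41476 J.
Warming the ice to 0 °C takes 471·2.09·3.38 = 3327.2 J, leaving 38149 J for melting.
To melt every bit of ice: 471·334 = 157314 J.
Since 38149 < 157314 J, not all the ice melts; equilibrium is at 0 °C.
Mass melted = 38149/334 ≈ 114.2 g.

m_melted ≈ 114 g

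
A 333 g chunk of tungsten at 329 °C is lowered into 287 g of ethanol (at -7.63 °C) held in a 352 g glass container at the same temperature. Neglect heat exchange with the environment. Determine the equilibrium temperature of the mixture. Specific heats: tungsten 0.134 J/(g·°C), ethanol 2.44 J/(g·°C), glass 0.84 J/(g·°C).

T_f ≈ 6.8 °C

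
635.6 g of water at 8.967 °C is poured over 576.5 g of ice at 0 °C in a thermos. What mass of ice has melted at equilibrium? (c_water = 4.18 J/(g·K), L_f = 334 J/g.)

Heat available from the water dropping to 0 °C: 635.6·4.18·8.967 = 23824 J.
Fully melting the ice requires m_ice L_f = 576.5·334 = 192551 J.
Since 23824 < 192551 J, not all the ice melts; equilibrium is at 0 °C.
m_melted·334 = 23824  ⇒  m_melted ≈ 71.33 g.

m_melted ≈ 71.3 g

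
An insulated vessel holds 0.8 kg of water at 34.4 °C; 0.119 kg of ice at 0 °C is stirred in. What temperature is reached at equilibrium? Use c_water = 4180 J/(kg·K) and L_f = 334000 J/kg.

T_f ≈ 19.6 °C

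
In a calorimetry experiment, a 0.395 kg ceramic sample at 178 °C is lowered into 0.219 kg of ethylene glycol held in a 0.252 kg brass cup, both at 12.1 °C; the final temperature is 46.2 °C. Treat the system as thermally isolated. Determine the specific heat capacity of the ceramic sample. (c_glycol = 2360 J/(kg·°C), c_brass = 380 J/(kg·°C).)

Heat gained plus heat lost sum to zero:
0.395×c×(46.2 − 178) + 0.219×2360×(46.2 − 12.1) + 0.252×380×(46.2 − 12.1) = 0
-52.06 c = -20890
c = -20890/-52.06 ≈ 401.3 J/(kg·°C)

c ≈ 401 J/(kg·°C)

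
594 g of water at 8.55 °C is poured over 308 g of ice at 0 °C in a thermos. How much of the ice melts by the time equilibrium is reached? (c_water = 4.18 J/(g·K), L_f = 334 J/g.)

Cooling the water to 0 °C releases 594×4.18×8.55 = 21229 J.
Fully melting the ice requires m_ice L_f = 308×334 = 102872 J.
21229 J < 102872 J, so only part of the ice melts and the system sits at 0 °C.
Mass melted = 21229/334 ≈ 63.56 g.

m_melted ≈ 63.6 g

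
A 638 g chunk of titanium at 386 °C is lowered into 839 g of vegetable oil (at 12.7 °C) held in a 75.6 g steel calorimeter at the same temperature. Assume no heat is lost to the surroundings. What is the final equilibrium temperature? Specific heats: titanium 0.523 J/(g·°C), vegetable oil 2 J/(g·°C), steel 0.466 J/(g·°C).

Heat gained plus heat lost sum to zero:
638*0.523*(T − 386) + 839*2*(T − 12.7) + 75.6*0.466*(T − 12.7) = 0
333.67(T − 386) + 1678(T − 12.7) + 35.23(T − 12.7) = 0
(333.67 + 1678 + 35.23) T = 333.67*386 + 1678*12.7 + 35.23*12.7
T = 150556 / 2046.9 = 73.6 °C

T_f ≈ 73.6 °C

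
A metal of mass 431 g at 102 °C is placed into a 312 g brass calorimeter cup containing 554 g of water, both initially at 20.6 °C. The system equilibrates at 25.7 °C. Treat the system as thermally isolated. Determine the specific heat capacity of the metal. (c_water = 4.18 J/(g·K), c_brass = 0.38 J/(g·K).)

c ≈ 0.378 J/(g·K)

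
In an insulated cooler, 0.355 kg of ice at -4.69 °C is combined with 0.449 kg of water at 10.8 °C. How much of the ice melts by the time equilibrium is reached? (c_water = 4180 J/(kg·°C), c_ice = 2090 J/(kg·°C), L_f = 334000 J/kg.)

Water can give up m c ΔT = 0.449·4180·10.8 = 20270 J before reaching 0 °C.
Warming the ice to 0 °C takes 0.355·2090·4.69 = 3479.7 J, leaving 16790 J for melting.
Fully melting the ice requires m_ice L_f = 0.355·334000 = 118570 J.
Since 16790 < 118570 J, not all the ice melts; equilibrium is at 0 °C.
m_melted·334000 = 16790  ⇒  m_melted ≈ 0.05027 kg.

m_melted ≈ 0.0503 kg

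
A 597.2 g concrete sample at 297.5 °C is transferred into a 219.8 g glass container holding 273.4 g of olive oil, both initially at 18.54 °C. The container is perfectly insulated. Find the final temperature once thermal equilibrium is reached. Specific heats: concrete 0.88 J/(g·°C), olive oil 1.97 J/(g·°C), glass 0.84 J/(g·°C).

T_f ≈ 135.9 °C

Conservation of energy gives ΣQ = 0:
597.2×0.88×(T − 297.5) + 273.4×1.97×(T − 18.54) + 219.8×0.84×(T − 18.54) = 0
525.54(T − 297.5) + 538.6(T − 18.54) + 184.63(T − 18.54) = 0
1248.8 T = 169756
T = 169756 / 1248.8 = 136 °C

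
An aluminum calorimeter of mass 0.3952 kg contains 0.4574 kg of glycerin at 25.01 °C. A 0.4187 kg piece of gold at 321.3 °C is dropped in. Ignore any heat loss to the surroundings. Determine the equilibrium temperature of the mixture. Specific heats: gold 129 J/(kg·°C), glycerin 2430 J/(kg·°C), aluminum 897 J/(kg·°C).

Taking heat into each body as positive, Σ m c ΔT = 0:
0.4187*129*(T − 321.3) + 0.4574*2430*(T − 25.01) + 0.3952*897*(T − 25.01) = 0
54.01(T − 321.3) + 1111.5(T − 25.01) + 354.49(T − 25.01) = 0
1520 T = 54018
T ≈ 35.54 °C

T_f ≈ 35.5 °C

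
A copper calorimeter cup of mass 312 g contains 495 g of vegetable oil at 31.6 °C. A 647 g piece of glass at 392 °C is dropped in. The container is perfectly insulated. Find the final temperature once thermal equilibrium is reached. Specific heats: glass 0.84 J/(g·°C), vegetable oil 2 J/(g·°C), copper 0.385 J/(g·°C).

Heat gained plus heat lost sum to zero:
647·0.84·(T − 392) + 495·2·(T − 31.6) + 312·0.385·(T − 31.6) = 0
543.48(T − 392) + 990(T − 31.6) + 120.12(T − 31.6) = 0
1653.6 T = 248124
T ≈ 150.05 °C

T_f ≈ 150.1 °C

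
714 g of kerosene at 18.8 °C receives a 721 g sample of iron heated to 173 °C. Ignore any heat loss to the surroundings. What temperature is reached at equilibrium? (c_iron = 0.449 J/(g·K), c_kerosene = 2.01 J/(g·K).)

T_f ≈ 47.2 °C

Net heat exchanged in the isolated system is zero:
721·0.449·(T − 173) + 714·2.01·(T − 18.8) = 0
323.73(T − 173) + 1435.1(T − 18.8) = 0
(323.73 + 1435.1) T = 323.73·173 + 1435.1·18.8
T ≈ 47.18 °C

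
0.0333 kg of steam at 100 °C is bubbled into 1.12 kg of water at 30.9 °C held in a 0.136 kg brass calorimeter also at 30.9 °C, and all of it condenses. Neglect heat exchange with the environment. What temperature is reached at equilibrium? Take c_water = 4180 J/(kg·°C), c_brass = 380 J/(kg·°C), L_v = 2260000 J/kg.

Setting the total heat transfer to zero:
condense steam: −0.0333·2260000 = −75258
  condensate cools 100→T: 0.0333·4180·(T − 100) = 139.19(T − 100)
  water warms: 1.12·4180·(T − 30.9) = 4681.6(T − 30.9)
  brass cup: 0.136·380·(T − 30.9) = 51.68(T − 30.9)
4872.5 T = 75258 + 13919 + 146258 = 235436
T ≈ 48.32 °C, under the boiling point, so the assumption holds.

T_f ≈ 48.3 °C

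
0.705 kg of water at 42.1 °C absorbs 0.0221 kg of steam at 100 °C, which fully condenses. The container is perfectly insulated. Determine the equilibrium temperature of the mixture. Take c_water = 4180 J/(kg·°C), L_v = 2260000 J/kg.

T_f ≈ 60.3 °C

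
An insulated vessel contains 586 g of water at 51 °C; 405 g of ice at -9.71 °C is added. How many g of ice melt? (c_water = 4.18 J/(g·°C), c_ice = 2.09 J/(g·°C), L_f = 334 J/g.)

m_melted ≈ 349 g

Heat available from the water dropping to 0 °C: 586×4.18×51 = 124923 J.
Of that, 405×2.09×9.71 = 8219 J goes to bring the ice to 0 °C, leaving 116704 J.
Fully melting the ice requires m_ice L_f = 405×334 = 135270 J.
That's not enough to melt it all — equilibrium is at 0 °C with ice remaining.
m_melted×334 = 116704  ⇒  m_melted ≈ 349.4 g.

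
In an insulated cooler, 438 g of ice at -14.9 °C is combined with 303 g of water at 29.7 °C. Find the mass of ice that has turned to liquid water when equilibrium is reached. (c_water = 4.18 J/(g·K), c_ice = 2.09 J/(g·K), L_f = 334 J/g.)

Heat available from the water dropping to 0 °C: 303·4.18·29.7 = 37616 J.
Of that, 438·2.09·14.9 = 13640 J goes to bring the ice to 0 °C, leaving 23976 J.
Fully melting the ice requires m_ice L_f = 438·334 = 146292 J.
Since 23976 < 146292 J, not all the ice melts; equilibrium is at 0 °C.
Mass melted = 23976/334 ≈ 71.79 g.

m_melted ≈ 71.8 g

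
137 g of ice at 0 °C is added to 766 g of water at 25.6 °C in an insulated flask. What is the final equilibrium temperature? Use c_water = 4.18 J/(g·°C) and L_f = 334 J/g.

Energy conservation, ΣQ = 0:
latent heat to melt: 137×334 = 45758
  meltwater 0→T: 137×4.18×T = 572.66 T
  water cools: 766×4.18×(T − 25.6) = 3201.9(T − 25.6)
3774.5 T = 81968 − 45758 = 36210
T ≈ 9.59 °C. Since T > 0 °C, the all-ice-melts assumption holds.

T_f ≈ 9.6 °C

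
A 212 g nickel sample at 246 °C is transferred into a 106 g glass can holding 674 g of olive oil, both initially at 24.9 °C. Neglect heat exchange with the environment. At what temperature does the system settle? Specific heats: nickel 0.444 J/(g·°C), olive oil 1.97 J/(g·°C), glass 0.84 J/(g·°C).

Setting the total heat transfer to zero:
212*0.444*(T − 246) + 674*1.97*(T − 24.9) + 106*0.84*(T − 24.9) = 0
(94.13 + 1327.8 + 89.04) T = 94.13*246 + 1327.8*24.9 + 89.04*24.9
T = 58434 / 1510.9 = 38.7 °C

T_f ≈ 38.7 °C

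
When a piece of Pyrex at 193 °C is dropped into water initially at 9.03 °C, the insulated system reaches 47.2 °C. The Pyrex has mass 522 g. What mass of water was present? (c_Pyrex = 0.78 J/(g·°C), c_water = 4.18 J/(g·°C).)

m ≈ 372 g

Energy conservation, ΣQ = 0:
522×0.78×(47.2 − 193) + m×4.18×(47.2 − 9.03) = 0
159.55 m = 59364
m = 59364/159.55 ≈ 372.1 g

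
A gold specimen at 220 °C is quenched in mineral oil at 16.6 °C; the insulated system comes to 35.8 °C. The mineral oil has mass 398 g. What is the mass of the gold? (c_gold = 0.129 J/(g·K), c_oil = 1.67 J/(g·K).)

m ≈ 537 g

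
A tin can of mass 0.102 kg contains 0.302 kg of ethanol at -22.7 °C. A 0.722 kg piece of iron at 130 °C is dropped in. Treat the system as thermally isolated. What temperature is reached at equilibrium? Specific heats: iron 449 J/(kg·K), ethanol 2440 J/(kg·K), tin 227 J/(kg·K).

T_f ≈ 23.0 °C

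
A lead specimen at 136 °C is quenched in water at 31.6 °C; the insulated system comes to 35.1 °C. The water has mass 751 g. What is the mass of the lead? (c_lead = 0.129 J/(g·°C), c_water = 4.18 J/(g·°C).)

Heat lost by the lead = heat gained by the water:
m×0.129×(136 − 35.1) = 751×4.18×(35.1 − 31.6)
13.02 m = 10987  ⇒  m ≈ 844.1 g

m ≈ 844 g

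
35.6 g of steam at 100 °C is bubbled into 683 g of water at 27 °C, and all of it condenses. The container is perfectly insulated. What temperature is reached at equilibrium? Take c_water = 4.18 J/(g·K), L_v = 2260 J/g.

T_f ≈ 57.4 °C

Energy balance with sensible and latent terms:
latent heat released on condensation: 35.6·2260 = 80456; condensed water 100 °C→T: 148.81(T − 100); original water: 2854.9(T − 27)
3003.7 T = 80456 + 14881 + 77083 = 172420
T ≈ 57.40 °C, under the boiling point, so the assumption holds.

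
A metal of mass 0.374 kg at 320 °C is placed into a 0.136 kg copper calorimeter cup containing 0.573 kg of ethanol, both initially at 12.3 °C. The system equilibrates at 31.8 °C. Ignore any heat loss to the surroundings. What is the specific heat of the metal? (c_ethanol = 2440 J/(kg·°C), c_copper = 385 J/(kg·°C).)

c ≈ 262 J/(kg·°C)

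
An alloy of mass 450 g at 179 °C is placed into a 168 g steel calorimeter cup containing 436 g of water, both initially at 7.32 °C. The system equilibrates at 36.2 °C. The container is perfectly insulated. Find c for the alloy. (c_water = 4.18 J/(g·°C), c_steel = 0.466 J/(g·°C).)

c ≈ 0.854 J/(g·°C)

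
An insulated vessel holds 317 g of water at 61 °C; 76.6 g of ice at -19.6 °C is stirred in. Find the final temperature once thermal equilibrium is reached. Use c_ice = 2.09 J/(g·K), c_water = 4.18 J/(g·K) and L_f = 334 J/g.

T_f ≈ 31.7 °C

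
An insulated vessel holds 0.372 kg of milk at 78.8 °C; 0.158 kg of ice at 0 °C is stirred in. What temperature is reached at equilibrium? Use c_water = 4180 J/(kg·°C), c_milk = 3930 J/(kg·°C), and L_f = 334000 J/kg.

Setting the total heat transfer to zero:
latent heat to melt: 0.158·334000 = 52772; warm the meltwater: 660.44 T; milk cools: 0.372·3930·(T − 78.8) = 1462(T − 78.8)
2122.4 T = 115202 − 52772 = 62430
T ≈ 29.42 °C (positive, so assuming full melt was valid).

T_f ≈ 29.4 °C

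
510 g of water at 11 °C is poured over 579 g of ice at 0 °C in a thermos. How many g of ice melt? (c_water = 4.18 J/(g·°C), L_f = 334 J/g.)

m_melted ≈ 70.2 g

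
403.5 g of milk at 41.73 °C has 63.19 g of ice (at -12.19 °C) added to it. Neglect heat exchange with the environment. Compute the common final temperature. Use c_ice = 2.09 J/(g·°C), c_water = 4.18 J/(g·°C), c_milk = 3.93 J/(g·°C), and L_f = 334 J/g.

T_f ≈ 23.5 °C

Energy conservation, ΣQ = 0:
warm ice to 0 °C: 63.19×2.09×(0 − (-12.19)) = 1609.9; fusion: m_ice L_f = 63.19×334 = 21105; meltwater 0→T: 63.19×4.18×T = 264.13 T; milk: 1585.8(T − 41.73)
1849.9 T = 66174 − 22715 = 43458
T ≈ 23.49 °C (positive, so assuming full melt was valid).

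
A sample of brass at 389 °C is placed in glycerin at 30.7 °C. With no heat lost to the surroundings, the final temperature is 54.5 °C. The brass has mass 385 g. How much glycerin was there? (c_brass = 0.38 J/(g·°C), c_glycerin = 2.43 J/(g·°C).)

m ≈ 846 g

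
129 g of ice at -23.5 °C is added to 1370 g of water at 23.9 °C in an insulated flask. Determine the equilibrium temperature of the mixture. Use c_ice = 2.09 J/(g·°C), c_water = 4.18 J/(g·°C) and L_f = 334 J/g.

T_f ≈ 14.0 °C

Setting the total heat transfer to zero:
ice -23.5→0 °C: 129×2.09×23.5 = 6335.8; melt ice: 129×334 = 43086; meltwater 0→T: 129×4.18×T = 539.22 T; water cools: 1370×4.18×(T − 23.9) = 5726.6(T − 23.9)
6265.8 T = 136866 − 49422 = 87444
T ≈ 13.96 °C. Since T > 0 °C, the all-ice-melts assumption holds.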